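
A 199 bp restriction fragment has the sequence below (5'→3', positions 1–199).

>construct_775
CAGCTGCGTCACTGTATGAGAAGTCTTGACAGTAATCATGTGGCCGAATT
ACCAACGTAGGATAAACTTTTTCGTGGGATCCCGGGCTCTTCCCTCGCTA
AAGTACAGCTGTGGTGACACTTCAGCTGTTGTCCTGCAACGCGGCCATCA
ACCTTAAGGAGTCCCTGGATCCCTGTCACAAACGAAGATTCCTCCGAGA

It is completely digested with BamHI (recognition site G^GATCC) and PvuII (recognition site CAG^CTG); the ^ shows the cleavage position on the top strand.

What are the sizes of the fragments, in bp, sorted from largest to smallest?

74, 42, 32, 31, 17, 3 bp

BamHI sites (GGATCC) start at positions 77, 167.
BamHI cuts after the first base of each site, so after positions 77, 167.
PvuII sites (CAGCTG) start at positions 1, 106, 123.
PvuII cuts after base 3 of each site, so after positions 3, 108, 125.
Combined cut positions: 3, 77, 108, 125, 167.
Linear molecule, 5 cuts → 6 fragments:
  1–3 → 3 bp
  4–77 → 74 bp
  78–108 → 31 bp
  109–125 → 17 bp
  126–167 → 42 bp
  168–199 → 32 bp
Sorted largest to smallest: 74, 42, 32, 31, 17, 3 bp.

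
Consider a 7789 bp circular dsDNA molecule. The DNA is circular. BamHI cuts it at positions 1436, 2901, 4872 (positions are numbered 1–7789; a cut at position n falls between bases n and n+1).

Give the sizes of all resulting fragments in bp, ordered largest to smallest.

Circular molecule, 3 cuts → 3 fragments:
  2901 − 1436 = 1465 bp
  4872 − 2901 = 1971 bp
  wrap: 7789 − 4872 + 1436 = 4353 bp
Sorted largest to smallest: 4353, 1971, 1465 bp.

4353, 1971, 1465 bp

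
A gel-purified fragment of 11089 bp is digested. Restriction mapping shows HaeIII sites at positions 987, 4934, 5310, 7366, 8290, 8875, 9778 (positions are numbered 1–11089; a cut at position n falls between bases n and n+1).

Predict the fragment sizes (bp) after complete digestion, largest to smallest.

3947, 2056, 1311, 987, 924, 903, 585, 376 bp

Linear molecule, 7 cuts → 8 fragments:
  987 − 0 = 987 bp
  4934 − 987 = 3947 bp
  5310 − 4934 = 376 bp
  7366 − 5310 = 2056 bp
  8290 − 7366 = 924 bp
  8875 − 8290 = 585 bp
  9778 − 8875 = 903 bp
  11089 − 9778 = 1311 bp
Sorted largest to smallest: 3947, 2056, 1311, 987, 924, 903, 585, 376 bp.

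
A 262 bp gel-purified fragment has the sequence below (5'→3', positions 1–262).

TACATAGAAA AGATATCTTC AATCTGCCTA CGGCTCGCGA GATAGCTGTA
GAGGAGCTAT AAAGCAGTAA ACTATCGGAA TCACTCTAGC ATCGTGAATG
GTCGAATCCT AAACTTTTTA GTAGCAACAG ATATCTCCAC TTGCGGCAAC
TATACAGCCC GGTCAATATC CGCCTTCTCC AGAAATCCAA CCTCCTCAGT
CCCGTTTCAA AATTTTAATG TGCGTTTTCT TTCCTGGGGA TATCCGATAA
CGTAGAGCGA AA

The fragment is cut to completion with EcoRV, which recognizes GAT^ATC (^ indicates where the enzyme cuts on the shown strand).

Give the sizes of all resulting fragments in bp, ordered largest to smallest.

118, 109, 21, 14 bp

EcoRV sites (GATATC) start at positions 12, 130, 239.
EcoRV cuts after base 3 of each site, so after positions 14, 132, 241.
Linear molecule, 3 cuts → 4 fragments:
  1–14 → 14 bp
  15–132 → 118 bp
  133–241 → 109 bp
  242–262 → 21 bp
Sorted largest to smallest: 118, 109, 21, 14 bp.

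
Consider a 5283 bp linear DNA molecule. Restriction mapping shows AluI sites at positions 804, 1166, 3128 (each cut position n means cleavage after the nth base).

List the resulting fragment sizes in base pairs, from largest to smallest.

Linear molecule, 3 cuts → 4 fragments:
  804 − 0 = 804 bp
  1166 − 804 = 362 bp
  3128 − 1166 = 1962 bp
  5283 − 3128 = 2155 bp
Sorted largest to smallest: 2155, 1962, 804, 362 bp.

2155, 1962, 804, 362 bp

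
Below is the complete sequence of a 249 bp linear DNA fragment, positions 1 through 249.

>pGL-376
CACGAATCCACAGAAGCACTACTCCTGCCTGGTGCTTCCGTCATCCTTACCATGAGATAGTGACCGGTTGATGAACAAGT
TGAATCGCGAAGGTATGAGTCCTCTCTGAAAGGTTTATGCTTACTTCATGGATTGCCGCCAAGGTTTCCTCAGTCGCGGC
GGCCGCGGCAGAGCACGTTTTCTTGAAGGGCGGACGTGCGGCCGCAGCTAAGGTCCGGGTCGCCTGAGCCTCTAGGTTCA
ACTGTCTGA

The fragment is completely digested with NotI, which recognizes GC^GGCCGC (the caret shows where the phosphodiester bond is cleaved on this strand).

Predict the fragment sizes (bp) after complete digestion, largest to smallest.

NotI sites (GCGGCCGC) start at positions 159, 198.
NotI cuts after base 2 of each site, so after positions 160, 199.
Linear molecule, 2 cuts → 3 fragments:
  1–160 → 160 bp
  161–199 → 39 bp
  200–249 → 50 bp
Sorted largest to smallest: 160, 50, 39 bp.

160, 50, 39 bp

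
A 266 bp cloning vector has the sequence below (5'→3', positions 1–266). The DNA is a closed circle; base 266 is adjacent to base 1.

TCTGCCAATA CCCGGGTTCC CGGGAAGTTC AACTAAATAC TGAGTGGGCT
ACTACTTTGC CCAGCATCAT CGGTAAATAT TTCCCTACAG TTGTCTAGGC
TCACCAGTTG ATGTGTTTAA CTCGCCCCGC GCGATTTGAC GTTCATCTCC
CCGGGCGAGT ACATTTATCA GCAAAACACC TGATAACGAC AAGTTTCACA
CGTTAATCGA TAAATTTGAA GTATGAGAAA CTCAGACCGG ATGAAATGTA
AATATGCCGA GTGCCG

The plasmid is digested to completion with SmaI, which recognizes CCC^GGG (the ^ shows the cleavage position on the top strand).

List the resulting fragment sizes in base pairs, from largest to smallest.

SmaI sites (CCCGGG) start at positions 11, 19, 150.
SmaI cuts after base 3 of each site, so after positions 13, 21, 152.
Circular molecule, 3 cuts → 3 fragments:
  14–21 → 8 bp
  22–152 → 131 bp
  153–266 then 1–13 → 114 + 13 = 127 bp
Sorted largest to smallest: 131, 127, 8 bp.

131, 127, 8 bp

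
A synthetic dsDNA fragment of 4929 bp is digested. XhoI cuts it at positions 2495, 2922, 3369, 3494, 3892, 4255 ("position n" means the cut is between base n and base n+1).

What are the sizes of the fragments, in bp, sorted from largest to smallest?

Linear molecule, 6 cuts → 7 fragments:
  2495 − 0 = 2495 bp
  2922 − 2495 = 427 bp
  3369 − 2922 = 447 bp
  3494 − 3369 = 125 bp
  3892 − 3494 = 398 bp
  4255 − 3892 = 363 bp
  4929 − 4255 = 674 bp
Sorted largest to smallest: 2495, 674, 447, 427, 398, 363, 125 bp.

2495, 674, 447, 427, 398, 363, 125 bp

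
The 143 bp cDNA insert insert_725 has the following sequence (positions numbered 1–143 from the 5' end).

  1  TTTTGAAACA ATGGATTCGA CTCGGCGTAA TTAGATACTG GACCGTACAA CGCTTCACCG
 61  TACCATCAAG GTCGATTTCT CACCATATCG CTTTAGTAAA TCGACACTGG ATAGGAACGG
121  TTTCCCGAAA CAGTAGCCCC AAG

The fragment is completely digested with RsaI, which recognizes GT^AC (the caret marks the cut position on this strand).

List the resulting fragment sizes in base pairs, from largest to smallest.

RsaI sites (GTAC) start at positions 45, 60.
RsaI cuts after base 2 of each site, so after positions 46, 61.
Linear molecule, 2 cuts → 3 fragments:
  1–46 → 46 bp
  47–61 → 15 bp
  62–143 → 82 bp
Sorted largest to smallest: 82, 46, 15 bp.

82, 46, 15 bp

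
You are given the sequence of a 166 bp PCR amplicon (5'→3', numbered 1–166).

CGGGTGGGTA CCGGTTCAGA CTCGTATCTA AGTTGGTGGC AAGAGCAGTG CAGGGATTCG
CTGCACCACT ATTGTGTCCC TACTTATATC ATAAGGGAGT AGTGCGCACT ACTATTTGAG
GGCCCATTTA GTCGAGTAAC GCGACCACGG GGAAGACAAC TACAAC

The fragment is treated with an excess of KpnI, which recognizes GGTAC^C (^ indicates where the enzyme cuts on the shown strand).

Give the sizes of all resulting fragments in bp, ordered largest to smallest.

155, 11 bp

The KpnI site (GGTACC) starts at position 7.
KpnI cuts after base 5 of each site (before the last base), so after position 11.
Linear molecule, 1 cut → 2 fragments:
  1–11 → 11 bp
  12–166 → 155 bp
Sorted largest to smallest: 155, 11 bp.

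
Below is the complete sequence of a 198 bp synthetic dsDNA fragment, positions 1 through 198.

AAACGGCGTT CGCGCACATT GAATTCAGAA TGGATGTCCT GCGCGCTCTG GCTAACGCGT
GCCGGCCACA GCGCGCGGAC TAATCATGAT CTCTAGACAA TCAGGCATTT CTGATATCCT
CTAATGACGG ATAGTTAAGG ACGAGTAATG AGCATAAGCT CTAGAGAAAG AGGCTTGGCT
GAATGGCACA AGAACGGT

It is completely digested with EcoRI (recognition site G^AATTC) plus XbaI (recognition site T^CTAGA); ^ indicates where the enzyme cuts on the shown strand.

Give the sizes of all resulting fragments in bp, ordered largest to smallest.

The EcoRI site (GAATTC) starts at position 21.
EcoRI cuts after the first base of each site, so after position 21.
XbaI sites (TCTAGA) start at positions 92, 160.
XbaI cuts after the first base of each site, so after positions 92, 160.
Combined cut positions: 21, 92, 160.
Linear molecule, 3 cuts → 4 fragments:
  1–21 → 21 bp
  22–92 → 71 bp
  93–160 → 68 bp
  161–198 → 38 bp
Sorted largest to smallest: 71, 68, 38, 21 bp.

71, 68, 38, 21 bp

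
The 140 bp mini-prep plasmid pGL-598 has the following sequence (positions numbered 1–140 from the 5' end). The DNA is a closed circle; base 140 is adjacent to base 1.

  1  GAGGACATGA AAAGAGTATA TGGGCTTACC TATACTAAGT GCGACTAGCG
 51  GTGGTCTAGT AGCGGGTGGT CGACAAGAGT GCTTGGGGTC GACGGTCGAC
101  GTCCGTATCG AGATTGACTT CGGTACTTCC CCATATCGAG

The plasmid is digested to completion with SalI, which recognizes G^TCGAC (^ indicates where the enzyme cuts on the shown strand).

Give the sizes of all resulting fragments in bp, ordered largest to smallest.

SalI sites (GTCGAC) start at positions 69, 88, 95.
SalI cuts after the first base of each site, so after positions 69, 88, 95.
Circular molecule, 3 cuts → 3 fragments:
  70–88 → 19 bp
  89–95 → 7 bp
  96–140 then 1–69 → 45 + 69 = 114 bp
Sorted largest to smallest: 114, 19, 7 bp.

114, 19, 7 bp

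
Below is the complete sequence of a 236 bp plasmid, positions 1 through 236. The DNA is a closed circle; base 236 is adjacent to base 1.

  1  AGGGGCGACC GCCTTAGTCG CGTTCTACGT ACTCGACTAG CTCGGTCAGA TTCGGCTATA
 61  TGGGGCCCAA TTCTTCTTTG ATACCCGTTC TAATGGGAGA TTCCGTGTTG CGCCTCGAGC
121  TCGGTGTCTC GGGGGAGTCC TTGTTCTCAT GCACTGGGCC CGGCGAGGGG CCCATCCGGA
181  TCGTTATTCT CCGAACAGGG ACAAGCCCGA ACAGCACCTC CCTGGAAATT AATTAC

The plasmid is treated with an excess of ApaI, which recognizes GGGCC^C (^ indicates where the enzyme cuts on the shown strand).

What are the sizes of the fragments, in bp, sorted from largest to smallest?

ApaI sites (GGGCCC) start at positions 63, 156, 168.
ApaI cuts after base 5 of each site (before the last base), so after positions 67, 160, 172.
Circular molecule, 3 cuts → 3 fragments:
  68–160 → 93 bp
  161–172 → 12 bp
  173–236 then 1–67 → 64 + 67 = 131 bp
Sorted largest to smallest: 131, 93, 12 bp.

131, 93, 12 bp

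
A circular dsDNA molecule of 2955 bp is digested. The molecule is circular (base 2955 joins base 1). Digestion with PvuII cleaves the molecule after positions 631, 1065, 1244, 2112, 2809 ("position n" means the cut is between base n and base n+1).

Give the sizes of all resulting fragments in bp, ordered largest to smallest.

868, 777, 697, 434, 179 bp

Circular molecule, 5 cuts → 5 fragments:
  1065 − 631 = 434 bp
  1244 − 1065 = 179 bp
  2112 − 1244 = 868 bp
  2809 − 2112 = 697 bp
  wrap: 2955 − 2809 + 631 = 777 bp
Sorted largest to smallest: 868, 777, 697, 434, 179 bp.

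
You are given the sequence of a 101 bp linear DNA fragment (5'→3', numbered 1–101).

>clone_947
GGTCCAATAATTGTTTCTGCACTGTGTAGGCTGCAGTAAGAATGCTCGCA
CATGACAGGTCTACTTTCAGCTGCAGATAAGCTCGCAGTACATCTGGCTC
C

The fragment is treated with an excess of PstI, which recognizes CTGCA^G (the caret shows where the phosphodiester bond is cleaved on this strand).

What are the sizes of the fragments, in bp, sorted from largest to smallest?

PstI sites (CTGCAG) start at positions 31, 71.
PstI cuts after base 5 of each site (before the last base), so after positions 35, 75.
Linear molecule, 2 cuts → 3 fragments:
  1–35 → 35 bp
  36–75 → 40 bp
  76–101 → 26 bp
Sorted largest to smallest: 40, 35, 26 bp.

40, 35, 26 bp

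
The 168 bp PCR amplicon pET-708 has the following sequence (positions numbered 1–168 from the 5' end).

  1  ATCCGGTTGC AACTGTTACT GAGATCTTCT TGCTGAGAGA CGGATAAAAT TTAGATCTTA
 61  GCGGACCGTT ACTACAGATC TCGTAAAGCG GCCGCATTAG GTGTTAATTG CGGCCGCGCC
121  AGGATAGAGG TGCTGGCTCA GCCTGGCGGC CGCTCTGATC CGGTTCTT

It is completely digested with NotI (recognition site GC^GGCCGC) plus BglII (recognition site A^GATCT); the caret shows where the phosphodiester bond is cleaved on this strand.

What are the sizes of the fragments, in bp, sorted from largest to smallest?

NotI sites (GCGGCCGC) start at positions 88, 110, 146.
NotI cuts after base 2 of each site, so after positions 89, 111, 147.
BglII sites (AGATCT) start at positions 22, 53, 76.
BglII cuts after the first base of each site, so after positions 22, 53, 76.
Combined cut positions: 22, 53, 76, 89, 111, 147.
Linear molecule, 6 cuts → 7 fragments:
  1–22 → 22 bp
  23–53 → 31 bp
  54–76 → 23 bp
  77–89 → 13 bp
  90–111 → 22 bp
  112–147 → 36 bp
  148–168 → 21 bp
Sorted largest to smallest: 36, 31, 23, 22, 22, 21, 13 bp.

36, 31, 23, 22, 22, 21, 13 bp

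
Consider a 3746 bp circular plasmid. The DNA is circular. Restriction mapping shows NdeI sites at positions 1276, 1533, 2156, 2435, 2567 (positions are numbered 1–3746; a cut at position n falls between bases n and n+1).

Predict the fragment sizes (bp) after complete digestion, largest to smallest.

Circular molecule, 5 cuts → 5 fragments:
  1533 − 1276 = 257 bp
  2156 − 1533 = 623 bp
  2435 − 2156 = 279 bp
  2567 − 2435 = 132 bp
  wrap: 3746 − 2567 + 1276 = 2455 bp
Sorted largest to smallest: 2455, 623, 279, 257, 132 bp.

2455, 623, 279, 257, 132 bp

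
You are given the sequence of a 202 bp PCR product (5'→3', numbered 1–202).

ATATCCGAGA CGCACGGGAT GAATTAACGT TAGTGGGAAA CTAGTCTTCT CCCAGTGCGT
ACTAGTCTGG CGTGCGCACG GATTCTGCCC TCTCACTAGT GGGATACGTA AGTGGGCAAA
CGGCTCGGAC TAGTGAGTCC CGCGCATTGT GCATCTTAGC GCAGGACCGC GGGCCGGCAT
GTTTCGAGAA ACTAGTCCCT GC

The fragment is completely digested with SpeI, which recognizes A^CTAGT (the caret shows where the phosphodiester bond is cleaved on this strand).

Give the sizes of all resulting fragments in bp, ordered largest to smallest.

SpeI sites (ACTAGT) start at positions 40, 61, 95, 129, 191.
SpeI cuts after the first base of each site, so after positions 40, 61, 95, 129, 191.
Linear molecule, 5 cuts → 6 fragments:
  1–40 → 40 bp
  41–61 → 21 bp
  62–95 → 34 bp
  96–129 → 34 bp
  130–191 → 62 bp
  192–202 → 11 bp
Sorted largest to smallest: 62, 40, 34, 34, 21, 11 bp.

62, 40, 34, 34, 21, 11 bp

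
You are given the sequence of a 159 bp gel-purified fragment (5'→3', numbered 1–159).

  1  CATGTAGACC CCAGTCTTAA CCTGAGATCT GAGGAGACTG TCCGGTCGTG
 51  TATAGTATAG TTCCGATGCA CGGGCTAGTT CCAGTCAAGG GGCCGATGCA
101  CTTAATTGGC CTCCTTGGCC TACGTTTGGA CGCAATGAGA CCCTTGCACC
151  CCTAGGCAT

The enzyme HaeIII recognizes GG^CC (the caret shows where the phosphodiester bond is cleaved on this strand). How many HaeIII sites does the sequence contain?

3

GGCC occurs starting at positions 91, 108, 117.
HaeIII cuts at 3 sites.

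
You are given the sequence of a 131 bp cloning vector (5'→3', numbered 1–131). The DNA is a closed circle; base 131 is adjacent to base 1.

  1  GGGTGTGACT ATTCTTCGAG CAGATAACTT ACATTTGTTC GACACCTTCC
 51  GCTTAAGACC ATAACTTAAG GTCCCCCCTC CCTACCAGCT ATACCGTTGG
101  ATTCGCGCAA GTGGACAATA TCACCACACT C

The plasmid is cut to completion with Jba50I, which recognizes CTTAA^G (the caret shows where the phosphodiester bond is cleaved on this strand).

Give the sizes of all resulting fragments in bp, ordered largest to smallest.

Jba50I sites (CTTAAG) start at positions 52, 65.
Jba50I cuts after base 5 of each site (before the last base), so after positions 56, 69.
Circular molecule, 2 cuts → 2 fragments:
  57–69 → 13 bp
  70–131 then 1–56 → 62 + 56 = 118 bp
Sorted largest to smallest: 118, 13 bp.

118, 13 bp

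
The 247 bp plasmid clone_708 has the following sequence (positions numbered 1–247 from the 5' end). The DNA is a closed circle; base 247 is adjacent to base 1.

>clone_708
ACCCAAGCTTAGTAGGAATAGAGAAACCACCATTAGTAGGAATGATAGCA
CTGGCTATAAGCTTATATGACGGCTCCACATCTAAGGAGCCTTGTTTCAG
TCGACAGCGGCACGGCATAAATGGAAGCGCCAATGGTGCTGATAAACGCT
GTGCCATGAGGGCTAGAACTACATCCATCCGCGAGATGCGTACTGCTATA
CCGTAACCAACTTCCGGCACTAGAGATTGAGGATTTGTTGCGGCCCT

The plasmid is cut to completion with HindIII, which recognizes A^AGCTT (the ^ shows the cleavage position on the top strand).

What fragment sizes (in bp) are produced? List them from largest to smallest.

HindIII sites (AAGCTT) start at positions 5, 59.
HindIII cuts after the first base of each site, so after positions 5, 59.
Circular molecule, 2 cuts → 2 fragments:
  6–59 → 54 bp
  60–247 then 1–5 → 188 + 5 = 193 bp
Sorted largest to smallest: 193, 54 bp.

193, 54 bp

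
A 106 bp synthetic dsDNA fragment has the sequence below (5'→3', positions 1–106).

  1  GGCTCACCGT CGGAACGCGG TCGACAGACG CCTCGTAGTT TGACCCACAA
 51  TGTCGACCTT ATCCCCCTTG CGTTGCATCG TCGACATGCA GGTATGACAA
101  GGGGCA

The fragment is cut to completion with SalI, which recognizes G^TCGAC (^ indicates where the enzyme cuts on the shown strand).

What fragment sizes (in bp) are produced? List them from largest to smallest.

32, 28, 26, 20 bp

SalI sites (GTCGAC) start at positions 20, 52, 80.
SalI cuts after the first base of each site, so after positions 20, 52, 80.
Linear molecule, 3 cuts → 4 fragments:
  1–20 → 20 bp
  21–52 → 32 bp
  53–80 → 28 bp
  81–106 → 26 bp
Sorted largest to smallest: 32, 28, 26, 20 bp.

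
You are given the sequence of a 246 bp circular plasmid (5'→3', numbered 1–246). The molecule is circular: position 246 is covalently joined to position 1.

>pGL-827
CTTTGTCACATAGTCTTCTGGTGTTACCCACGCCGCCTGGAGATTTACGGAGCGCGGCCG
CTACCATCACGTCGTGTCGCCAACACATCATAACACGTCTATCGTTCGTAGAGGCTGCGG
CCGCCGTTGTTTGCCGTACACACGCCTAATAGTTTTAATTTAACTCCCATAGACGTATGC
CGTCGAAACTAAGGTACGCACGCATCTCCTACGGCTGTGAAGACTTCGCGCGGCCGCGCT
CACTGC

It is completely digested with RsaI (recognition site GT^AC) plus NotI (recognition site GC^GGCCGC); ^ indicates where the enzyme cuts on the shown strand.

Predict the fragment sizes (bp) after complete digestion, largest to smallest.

70, 63, 58, 36, 19 bp

RsaI sites (GTAC) start at positions 136, 194.
RsaI cuts after base 2 of each site, so after positions 137, 195.
NotI sites (GCGGCCGC) start at positions 54, 117, 230.
NotI cuts after base 2 of each site, so after positions 55, 118, 231.
Combined cut positions: 55, 118, 137, 195, 231.
Circular molecule, 5 cuts → 5 fragments:
  56–118 → 63 bp
  119–137 → 19 bp
  138–195 → 58 bp
  196–231 → 36 bp
  232–246 then 1–55 → 15 + 55 = 70 bp
Sorted largest to smallest: 70, 63, 58, 36, 19 bp.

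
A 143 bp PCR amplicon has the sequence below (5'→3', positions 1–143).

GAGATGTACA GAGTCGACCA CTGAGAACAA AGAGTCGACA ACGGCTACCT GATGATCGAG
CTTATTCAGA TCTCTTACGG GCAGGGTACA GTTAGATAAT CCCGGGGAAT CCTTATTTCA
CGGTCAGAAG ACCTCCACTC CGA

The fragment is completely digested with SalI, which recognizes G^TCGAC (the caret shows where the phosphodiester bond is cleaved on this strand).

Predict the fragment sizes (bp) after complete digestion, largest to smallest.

SalI sites (GTCGAC) start at positions 13, 34.
SalI cuts after the first base of each site, so after positions 13, 34.
Linear molecule, 2 cuts → 3 fragments:
  1–13 → 13 bp
  14–34 → 21 bp
  35–143 → 109 bp
Sorted largest to smallest: 109, 21, 13 bp.

109, 21, 13 bp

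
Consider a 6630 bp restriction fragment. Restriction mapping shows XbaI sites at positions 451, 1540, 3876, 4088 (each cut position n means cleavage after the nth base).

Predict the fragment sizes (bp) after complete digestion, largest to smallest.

Linear molecule, 4 cuts → 5 fragments:
  451 − 0 = 451 bp
  1540 − 451 = 1089 bp
  3876 − 1540 = 2336 bp
  4088 − 3876 = 212 bp
  6630 − 4088 = 2542 bp
Sorted largest to smallest: 2542, 2336, 1089, 451, 212 bp.

2542, 2336, 1089, 451, 212 bp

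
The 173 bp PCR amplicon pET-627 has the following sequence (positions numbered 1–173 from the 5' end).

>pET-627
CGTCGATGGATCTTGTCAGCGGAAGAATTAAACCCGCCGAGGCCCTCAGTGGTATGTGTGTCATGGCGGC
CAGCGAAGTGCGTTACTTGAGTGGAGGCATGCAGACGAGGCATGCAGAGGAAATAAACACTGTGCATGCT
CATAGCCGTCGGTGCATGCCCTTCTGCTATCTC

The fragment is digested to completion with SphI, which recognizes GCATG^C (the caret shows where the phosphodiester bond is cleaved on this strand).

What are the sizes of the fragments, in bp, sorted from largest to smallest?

101, 24, 20, 15, 13 bp

SphI sites (GCATGC) start at positions 97, 110, 134, 154.
SphI cuts after base 5 of each site (before the last base), so after positions 101, 114, 138, 158.
Linear molecule, 4 cuts → 5 fragments:
  1–101 → 101 bp
  102–114 → 13 bp
  115–138 → 24 bp
  139–158 → 20 bp
  159–173 → 15 bp
Sorted largest to smallest: 101, 24, 20, 15, 13 bp.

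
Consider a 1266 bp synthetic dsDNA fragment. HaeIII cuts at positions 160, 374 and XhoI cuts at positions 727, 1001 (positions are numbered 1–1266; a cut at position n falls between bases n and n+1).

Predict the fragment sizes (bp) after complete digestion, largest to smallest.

353, 274, 265, 214, 160 bp

Combined cut positions (sorted): 160, 374, 727, 1001.
Linear molecule, 4 cuts → 5 fragments:
  160 − 0 = 160 bp
  374 − 160 = 214 bp
  727 − 374 = 353 bp
  1001 − 727 = 274 bp
  1266 − 1001 = 265 bp
Sorted largest to smallest: 353, 274, 265, 214, 160 bp.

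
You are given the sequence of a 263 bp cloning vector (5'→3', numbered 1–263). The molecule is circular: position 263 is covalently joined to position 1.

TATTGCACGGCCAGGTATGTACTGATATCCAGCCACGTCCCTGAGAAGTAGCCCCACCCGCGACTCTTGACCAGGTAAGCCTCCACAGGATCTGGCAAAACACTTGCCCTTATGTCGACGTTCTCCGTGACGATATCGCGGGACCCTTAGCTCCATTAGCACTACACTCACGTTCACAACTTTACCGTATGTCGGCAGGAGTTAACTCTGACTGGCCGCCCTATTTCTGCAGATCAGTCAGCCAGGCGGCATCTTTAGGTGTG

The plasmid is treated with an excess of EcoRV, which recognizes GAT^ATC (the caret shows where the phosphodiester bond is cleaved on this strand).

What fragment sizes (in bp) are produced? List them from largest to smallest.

155, 108 bp

EcoRV sites (GATATC) start at positions 24, 132.
EcoRV cuts after base 3 of each site, so after positions 26, 134.
Circular molecule, 2 cuts → 2 fragments:
  27–134 → 108 bp
  135–263 then 1–26 → 129 + 26 = 155 bp
Sorted largest to smallest: 155, 108 bp.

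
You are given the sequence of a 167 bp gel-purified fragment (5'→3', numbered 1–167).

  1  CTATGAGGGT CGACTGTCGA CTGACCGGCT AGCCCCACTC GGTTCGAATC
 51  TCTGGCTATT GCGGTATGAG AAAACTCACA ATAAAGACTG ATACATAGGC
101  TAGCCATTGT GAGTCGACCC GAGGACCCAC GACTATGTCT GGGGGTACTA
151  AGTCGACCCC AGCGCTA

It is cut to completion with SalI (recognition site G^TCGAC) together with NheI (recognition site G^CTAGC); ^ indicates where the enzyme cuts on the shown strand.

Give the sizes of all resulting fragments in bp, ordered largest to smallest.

SalI sites (GTCGAC) start at positions 9, 16, 113, 152.
SalI cuts after the first base of each site, so after positions 9, 16, 113, 152.
NheI sites (GCTAGC) start at positions 28, 99.
NheI cuts after the first base of each site, so after positions 28, 99.
Combined cut positions: 9, 16, 28, 99, 113, 152.
Linear molecule, 6 cuts → 7 fragments:
  1–9 → 9 bp
  10–16 → 7 bp
  17–28 → 12 bp
  29–99 → 71 bp
  100–113 → 14 bp
  114–152 → 39 bp
  153–167 → 15 bp
Sorted largest to smallest: 71, 39, 15, 14, 12, 9, 7 bp.

71, 39, 15, 14, 12, 9, 7 bp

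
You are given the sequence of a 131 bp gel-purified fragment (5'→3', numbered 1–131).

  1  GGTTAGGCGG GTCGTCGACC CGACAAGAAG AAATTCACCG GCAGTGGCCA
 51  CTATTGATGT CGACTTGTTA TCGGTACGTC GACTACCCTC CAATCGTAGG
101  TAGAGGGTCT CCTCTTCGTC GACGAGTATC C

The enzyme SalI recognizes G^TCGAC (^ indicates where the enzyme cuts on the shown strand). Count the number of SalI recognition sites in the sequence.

GTCGAC occurs starting at positions 14, 59, 78, 118.
SalI cuts at 4 sites.

4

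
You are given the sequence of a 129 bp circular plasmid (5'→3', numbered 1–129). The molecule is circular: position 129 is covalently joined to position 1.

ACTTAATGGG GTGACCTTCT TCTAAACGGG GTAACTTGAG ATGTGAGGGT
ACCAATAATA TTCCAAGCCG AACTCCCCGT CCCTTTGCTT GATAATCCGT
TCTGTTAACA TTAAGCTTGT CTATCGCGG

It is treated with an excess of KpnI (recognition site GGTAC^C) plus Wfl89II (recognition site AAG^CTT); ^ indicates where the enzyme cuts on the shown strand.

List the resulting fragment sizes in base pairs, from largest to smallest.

The KpnI site (GGTACC) starts at position 48.
KpnI cuts after base 5 of each site (before the last base), so after position 52.
The Wfl89II site (AAGCTT) starts at position 113.
Wfl89II cuts after base 3 of each site, so after position 115.
Combined cut positions: 52, 115.
Circular molecule, 2 cuts → 2 fragments:
  53–115 → 63 bp
  116–129 then 1–52 → 14 + 52 = 66 bp
Sorted largest to smallest: 66, 63 bp.

66, 63 bp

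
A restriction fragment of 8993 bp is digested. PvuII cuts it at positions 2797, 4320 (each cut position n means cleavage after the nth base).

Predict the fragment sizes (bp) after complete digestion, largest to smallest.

Linear molecule, 2 cuts → 3 fragments:
  2797 − 0 = 2797 bp
  4320 − 2797 = 1523 bp
  8993 − 4320 = 4673 bp
Sorted largest to smallest: 4673, 2797, 1523 bp.

4673, 2797, 1523 bp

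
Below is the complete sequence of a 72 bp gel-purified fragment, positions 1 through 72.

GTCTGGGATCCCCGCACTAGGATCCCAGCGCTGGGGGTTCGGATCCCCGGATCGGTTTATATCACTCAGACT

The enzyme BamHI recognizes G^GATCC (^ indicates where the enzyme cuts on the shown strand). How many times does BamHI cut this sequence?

3

GGATCC occurs starting at positions 6, 20, 41.
BamHI cuts at 3 sites.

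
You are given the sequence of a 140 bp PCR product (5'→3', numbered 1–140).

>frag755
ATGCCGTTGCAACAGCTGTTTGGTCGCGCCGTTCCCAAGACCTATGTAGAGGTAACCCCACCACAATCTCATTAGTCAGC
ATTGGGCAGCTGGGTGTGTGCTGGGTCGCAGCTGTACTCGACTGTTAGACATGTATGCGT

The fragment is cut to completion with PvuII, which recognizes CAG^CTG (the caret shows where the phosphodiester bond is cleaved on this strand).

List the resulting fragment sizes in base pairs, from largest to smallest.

74, 29, 22, 15 bp

PvuII sites (CAGCTG) start at positions 13, 87, 109.
PvuII cuts after base 3 of each site, so after positions 15, 89, 111.
Linear molecule, 3 cuts → 4 fragments:
  1–15 → 15 bp
  16–89 → 74 bp
  90–111 → 22 bp
  112–140 → 29 bp
Sorted largest to smallest: 74, 29, 22, 15 bp.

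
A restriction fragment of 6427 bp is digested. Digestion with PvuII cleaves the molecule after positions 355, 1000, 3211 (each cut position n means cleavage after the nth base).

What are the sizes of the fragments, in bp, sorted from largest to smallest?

Linear molecule, 3 cuts → 4 fragments:
  355 − 0 = 355 bp
  1000 − 355 = 645 bp
  3211 − 1000 = 2211 bp
  6427 − 3211 = 3216 bp
Sorted largest to smallest: 3216, 2211, 645, 355 bp.

3216, 2211, 645, 355 bp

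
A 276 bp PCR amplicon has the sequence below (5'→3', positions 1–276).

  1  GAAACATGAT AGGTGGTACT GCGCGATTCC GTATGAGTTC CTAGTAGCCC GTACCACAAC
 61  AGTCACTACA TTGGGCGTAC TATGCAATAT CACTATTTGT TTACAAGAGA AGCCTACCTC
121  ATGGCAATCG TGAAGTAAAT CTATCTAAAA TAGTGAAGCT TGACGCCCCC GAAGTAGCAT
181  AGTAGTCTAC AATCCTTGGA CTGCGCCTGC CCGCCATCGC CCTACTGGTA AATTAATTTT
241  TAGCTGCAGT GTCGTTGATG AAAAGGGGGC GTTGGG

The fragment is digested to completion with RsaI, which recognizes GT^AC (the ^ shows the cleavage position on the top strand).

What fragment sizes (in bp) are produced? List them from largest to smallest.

198, 35, 26, 17 bp

RsaI sites (GTAC) start at positions 16, 51, 77.
RsaI cuts after base 2 of each site, so after positions 17, 52, 78.
Linear molecule, 3 cuts → 4 fragments:
  1–17 → 17 bp
  18–52 → 35 bp
  53–78 → 26 bp
  79–276 → 198 bp
Sorted largest to smallest: 198, 35, 26, 17 bp.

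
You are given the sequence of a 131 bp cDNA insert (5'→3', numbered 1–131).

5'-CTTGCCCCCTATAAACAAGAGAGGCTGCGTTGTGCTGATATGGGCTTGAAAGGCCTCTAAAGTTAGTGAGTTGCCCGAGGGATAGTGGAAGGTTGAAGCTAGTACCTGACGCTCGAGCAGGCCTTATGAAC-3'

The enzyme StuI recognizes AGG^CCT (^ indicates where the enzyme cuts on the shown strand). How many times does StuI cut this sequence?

AGGCCT occurs starting at positions 51, 119.
StuI cuts at 2 sites.

2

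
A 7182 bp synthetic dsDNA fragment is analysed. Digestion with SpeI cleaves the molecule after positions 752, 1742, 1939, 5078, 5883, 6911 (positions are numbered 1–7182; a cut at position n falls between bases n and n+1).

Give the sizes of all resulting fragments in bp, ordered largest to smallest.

3139, 1028, 990, 805, 752, 271, 197 bp

Linear molecule, 6 cuts → 7 fragments:
  752 − 0 = 752 bp
  1742 − 752 = 990 bp
  1939 − 1742 = 197 bp
  5078 − 1939 = 3139 bp
  5883 − 5078 = 805 bp
  6911 − 5883 = 1028 bp
  7182 − 6911 = 271 bp
Sorted largest to smallest: 3139, 1028, 990, 805, 752, 271, 197 bp.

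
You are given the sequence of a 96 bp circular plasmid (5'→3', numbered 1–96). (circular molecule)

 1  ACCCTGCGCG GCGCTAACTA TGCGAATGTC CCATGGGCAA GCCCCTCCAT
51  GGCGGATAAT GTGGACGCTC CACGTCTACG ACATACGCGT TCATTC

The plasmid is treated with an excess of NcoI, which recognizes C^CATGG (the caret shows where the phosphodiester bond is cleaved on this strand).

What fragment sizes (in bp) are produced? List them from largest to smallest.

80, 16 bp

NcoI sites (CCATGG) start at positions 31, 47.
NcoI cuts after the first base of each site, so after positions 31, 47.
Circular molecule, 2 cuts → 2 fragments:
  32–47 → 16 bp
  48–96 then 1–31 → 49 + 31 = 80 bp
Sorted largest to smallest: 80, 16 bp.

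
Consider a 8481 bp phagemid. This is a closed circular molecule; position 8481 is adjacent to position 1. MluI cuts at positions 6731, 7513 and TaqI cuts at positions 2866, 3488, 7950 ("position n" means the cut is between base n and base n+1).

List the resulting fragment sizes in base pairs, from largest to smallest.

Combined cut positions (sorted): 2866, 3488, 6731, 7513, 7950.
Circular molecule, 5 cuts → 5 fragments:
  3488 − 2866 = 622 bp
  6731 − 3488 = 3243 bp
  7513 − 6731 = 782 bp
  7950 − 7513 = 437 bp
  wrap: 8481 − 7950 + 2866 = 3397 bp
Sorted largest to smallest: 3397, 3243, 782, 622, 437 bp.

3397, 3243, 782, 622, 437 bp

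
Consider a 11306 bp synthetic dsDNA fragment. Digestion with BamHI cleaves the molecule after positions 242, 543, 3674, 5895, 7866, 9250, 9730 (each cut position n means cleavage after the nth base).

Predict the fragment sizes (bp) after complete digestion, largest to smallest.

3131, 2221, 1971, 1576, 1384, 480, 301, 242 bp

Linear molecule, 7 cuts → 8 fragments:
  242 − 0 = 242 bp
  543 − 242 = 301 bp
  3674 − 543 = 3131 bp
  5895 − 3674 = 2221 bp
  7866 − 5895 = 1971 bp
  9250 − 7866 = 1384 bp
  9730 − 9250 = 480 bp
  11306 − 9730 = 1576 bp
Sorted largest to smallest: 3131, 2221, 1971, 1576, 1384, 480, 301, 242 bp.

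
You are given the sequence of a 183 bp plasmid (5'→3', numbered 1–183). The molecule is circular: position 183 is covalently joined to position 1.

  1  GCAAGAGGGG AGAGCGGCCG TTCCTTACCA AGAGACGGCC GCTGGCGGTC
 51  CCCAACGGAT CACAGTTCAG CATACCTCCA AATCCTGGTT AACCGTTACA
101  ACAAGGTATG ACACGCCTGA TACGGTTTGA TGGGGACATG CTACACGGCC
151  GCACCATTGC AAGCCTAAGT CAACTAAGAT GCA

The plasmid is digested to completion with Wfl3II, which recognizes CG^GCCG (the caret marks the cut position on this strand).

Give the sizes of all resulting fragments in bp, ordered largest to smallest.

Wfl3II sites (CGGCCG) start at positions 15, 36, 146.
Wfl3II cuts after base 2 of each site, so after positions 16, 37, 147.
Circular molecule, 3 cuts → 3 fragments:
  17–37 → 21 bp
  38–147 → 110 bp
  148–183 then 1–16 → 36 + 16 = 52 bp
Sorted largest to smallest: 110, 52, 21 bp.

110, 52, 21 bp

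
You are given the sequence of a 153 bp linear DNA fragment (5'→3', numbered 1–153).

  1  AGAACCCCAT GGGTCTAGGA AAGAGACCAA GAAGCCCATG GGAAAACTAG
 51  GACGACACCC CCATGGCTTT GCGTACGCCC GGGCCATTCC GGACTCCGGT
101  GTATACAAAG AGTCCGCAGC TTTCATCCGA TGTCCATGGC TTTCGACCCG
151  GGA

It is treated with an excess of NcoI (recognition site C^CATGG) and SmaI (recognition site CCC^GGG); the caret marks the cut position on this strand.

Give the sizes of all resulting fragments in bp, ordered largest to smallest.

NcoI sites (CCATGG) start at positions 7, 36, 61, 134.
NcoI cuts after the first base of each site, so after positions 7, 36, 61, 134.
SmaI sites (CCCGGG) start at positions 78, 147.
SmaI cuts after base 3 of each site, so after positions 80, 149.
Combined cut positions: 7, 36, 61, 80, 134, 149.
Linear molecule, 6 cuts → 7 fragments:
  1–7 → 7 bp
  8–36 → 29 bp
  37–61 → 25 bp
  62–80 → 19 bp
  81–134 → 54 bp
  135–149 → 15 bp
  150–153 → 4 bp
Sorted largest to smallest: 54, 29, 25, 19, 15, 7, 4 bp.

54, 29, 25, 19, 15, 7, 4 bp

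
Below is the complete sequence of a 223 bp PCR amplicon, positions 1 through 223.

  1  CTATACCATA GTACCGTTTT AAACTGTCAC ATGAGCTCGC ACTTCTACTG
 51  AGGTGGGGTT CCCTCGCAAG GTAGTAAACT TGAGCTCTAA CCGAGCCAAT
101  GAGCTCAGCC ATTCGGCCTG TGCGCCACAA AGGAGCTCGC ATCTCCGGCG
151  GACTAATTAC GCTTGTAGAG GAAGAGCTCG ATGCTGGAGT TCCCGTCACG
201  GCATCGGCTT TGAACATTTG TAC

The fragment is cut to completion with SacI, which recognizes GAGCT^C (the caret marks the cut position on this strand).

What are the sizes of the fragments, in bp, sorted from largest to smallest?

49, 45, 41, 37, 32, 19 bp

SacI sites (GAGCTC) start at positions 33, 82, 101, 133, 174.
SacI cuts after base 5 of each site (before the last base), so after positions 37, 86, 105, 137, 178.
Linear molecule, 5 cuts → 6 fragments:
  1–37 → 37 bp
  38–86 → 49 bp
  87–105 → 19 bp
  106–137 → 32 bp
  138–178 → 41 bp
  179–223 → 45 bp
Sorted largest to smallest: 49, 45, 41, 37, 32, 19 bp.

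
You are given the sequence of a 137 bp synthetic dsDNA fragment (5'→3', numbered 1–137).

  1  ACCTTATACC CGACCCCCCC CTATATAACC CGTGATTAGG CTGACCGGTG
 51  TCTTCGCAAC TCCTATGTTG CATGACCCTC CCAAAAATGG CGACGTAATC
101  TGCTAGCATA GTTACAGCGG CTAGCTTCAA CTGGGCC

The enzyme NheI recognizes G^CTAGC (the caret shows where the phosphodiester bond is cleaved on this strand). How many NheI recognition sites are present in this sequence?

GCTAGC occurs starting at positions 102, 120.
NheI cuts at 2 sites.

2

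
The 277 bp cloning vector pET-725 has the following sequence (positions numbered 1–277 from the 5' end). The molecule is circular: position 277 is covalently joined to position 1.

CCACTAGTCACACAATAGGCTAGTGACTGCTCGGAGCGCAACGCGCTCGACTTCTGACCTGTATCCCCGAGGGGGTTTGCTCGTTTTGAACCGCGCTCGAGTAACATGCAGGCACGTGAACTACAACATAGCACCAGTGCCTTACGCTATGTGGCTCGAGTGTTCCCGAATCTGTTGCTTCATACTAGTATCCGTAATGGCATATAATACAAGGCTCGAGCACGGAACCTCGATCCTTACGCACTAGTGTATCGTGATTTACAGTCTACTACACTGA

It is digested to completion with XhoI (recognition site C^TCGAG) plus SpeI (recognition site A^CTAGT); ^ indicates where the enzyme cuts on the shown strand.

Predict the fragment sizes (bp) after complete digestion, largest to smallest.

93, 59, 37, 31, 29, 28 bp

XhoI sites (CTCGAG) start at positions 96, 155, 215.
XhoI cuts after the first base of each site, so after positions 96, 155, 215.
SpeI sites (ACTAGT) start at positions 3, 184, 243.
SpeI cuts after the first base of each site, so after positions 3, 184, 243.
Combined cut positions: 3, 96, 155, 184, 215, 243.
Circular molecule, 6 cuts → 6 fragments:
  4–96 → 93 bp
  97–155 → 59 bp
  156–184 → 29 bp
  185–215 → 31 bp
  216–243 → 28 bp
  244–277 then 1–3 → 34 + 3 = 37 bp
Sorted largest to smallest: 93, 59, 37, 31, 29, 28 bp.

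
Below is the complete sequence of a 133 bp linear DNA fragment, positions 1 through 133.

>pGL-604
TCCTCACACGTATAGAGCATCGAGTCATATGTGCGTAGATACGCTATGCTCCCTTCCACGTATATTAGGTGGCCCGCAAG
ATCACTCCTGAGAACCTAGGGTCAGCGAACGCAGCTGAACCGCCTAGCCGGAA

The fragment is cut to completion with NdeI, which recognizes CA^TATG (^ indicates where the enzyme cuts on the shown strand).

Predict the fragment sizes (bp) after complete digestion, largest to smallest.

106, 27 bp

The NdeI site (CATATG) starts at position 26.
NdeI cuts after base 2 of each site, so after position 27.
Linear molecule, 1 cut → 2 fragments:
  1–27 → 27 bp
  28–133 → 106 bp
Sorted largest to smallest: 106, 27 bp.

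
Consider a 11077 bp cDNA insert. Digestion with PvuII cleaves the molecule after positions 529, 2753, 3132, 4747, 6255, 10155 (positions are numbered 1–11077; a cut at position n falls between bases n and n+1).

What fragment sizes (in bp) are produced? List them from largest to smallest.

3900, 2224, 1615, 1508, 922, 529, 379 bp

Linear molecule, 6 cuts → 7 fragments:
  529 − 0 = 529 bp
  2753 − 529 = 2224 bp
  3132 − 2753 = 379 bp
  4747 − 3132 = 1615 bp
  6255 − 4747 = 1508 bp
  10155 − 6255 = 3900 bp
  11077 − 10155 = 922 bp
Sorted largest to smallest: 3900, 2224, 1615, 1508, 922, 529, 379 bp.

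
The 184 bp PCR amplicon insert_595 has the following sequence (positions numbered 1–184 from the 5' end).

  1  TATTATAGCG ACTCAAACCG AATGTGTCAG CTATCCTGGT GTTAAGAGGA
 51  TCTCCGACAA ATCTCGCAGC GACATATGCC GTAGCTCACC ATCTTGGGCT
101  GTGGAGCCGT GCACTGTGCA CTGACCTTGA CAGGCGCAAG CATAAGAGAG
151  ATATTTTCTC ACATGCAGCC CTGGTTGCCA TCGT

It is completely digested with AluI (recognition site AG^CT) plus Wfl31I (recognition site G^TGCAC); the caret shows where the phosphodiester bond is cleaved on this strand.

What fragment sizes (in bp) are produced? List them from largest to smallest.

68, 54, 30, 25, 7 bp

AluI sites (AGCT) start at positions 29, 83.
AluI cuts after base 2 of each site, so after positions 30, 84.
Wfl31I sites (GTGCAC) start at positions 109, 116.
Wfl31I cuts after the first base of each site, so after positions 109, 116.
Combined cut positions: 30, 84, 109, 116.
Linear molecule, 4 cuts → 5 fragments:
  1–30 → 30 bp
  31–84 → 54 bp
  85–109 → 25 bp
  110–116 → 7 bp
  117–184 → 68 bp
Sorted largest to smallest: 68, 54, 30, 25, 7 bp.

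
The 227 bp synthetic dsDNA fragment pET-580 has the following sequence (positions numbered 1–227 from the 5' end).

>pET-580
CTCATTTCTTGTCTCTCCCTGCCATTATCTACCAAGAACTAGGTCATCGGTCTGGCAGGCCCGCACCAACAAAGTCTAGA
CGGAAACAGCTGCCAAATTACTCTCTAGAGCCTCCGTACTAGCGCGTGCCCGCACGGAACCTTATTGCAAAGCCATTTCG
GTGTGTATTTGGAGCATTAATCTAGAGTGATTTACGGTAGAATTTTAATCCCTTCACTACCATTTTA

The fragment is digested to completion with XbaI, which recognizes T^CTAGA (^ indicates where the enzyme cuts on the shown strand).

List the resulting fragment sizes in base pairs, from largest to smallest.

XbaI sites (TCTAGA) start at positions 75, 104, 181.
XbaI cuts after the first base of each site, so after positions 75, 104, 181.
Linear molecule, 3 cuts → 4 fragments:
  1–75 → 75 bp
  76–104 → 29 bp
  105–181 → 77 bp
  182–227 → 46 bp
Sorted largest to smallest: 77, 75, 46, 29 bp.

77, 75, 46, 29 bp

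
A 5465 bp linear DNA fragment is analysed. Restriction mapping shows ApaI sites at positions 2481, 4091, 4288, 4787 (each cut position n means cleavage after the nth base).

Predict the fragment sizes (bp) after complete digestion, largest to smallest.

Linear molecule, 4 cuts → 5 fragments:
  2481 − 0 = 2481 bp
  4091 − 2481 = 1610 bp
  4288 − 4091 = 197 bp
  4787 − 4288 = 499 bp
  5465 − 4787 = 678 bp
Sorted largest to smallest: 2481, 1610, 678, 499, 197 bp.

2481, 1610, 678, 499, 197 bp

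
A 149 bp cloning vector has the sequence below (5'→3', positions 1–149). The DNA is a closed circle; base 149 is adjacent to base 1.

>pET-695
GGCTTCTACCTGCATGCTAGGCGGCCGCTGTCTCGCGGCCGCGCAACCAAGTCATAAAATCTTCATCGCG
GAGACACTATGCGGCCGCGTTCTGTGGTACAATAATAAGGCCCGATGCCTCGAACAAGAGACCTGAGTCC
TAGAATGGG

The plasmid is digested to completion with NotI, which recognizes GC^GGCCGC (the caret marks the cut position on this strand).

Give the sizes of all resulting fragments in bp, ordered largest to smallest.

89, 46, 14 bp

NotI sites (GCGGCCGC) start at positions 21, 35, 81.
NotI cuts after base 2 of each site, so after positions 22, 36, 82.
Circular molecule, 3 cuts → 3 fragments:
  23–36 → 14 bp
  37–82 → 46 bp
  83–149 then 1–22 → 67 + 22 = 89 bp
Sorted largest to smallest: 89, 46, 14 bp.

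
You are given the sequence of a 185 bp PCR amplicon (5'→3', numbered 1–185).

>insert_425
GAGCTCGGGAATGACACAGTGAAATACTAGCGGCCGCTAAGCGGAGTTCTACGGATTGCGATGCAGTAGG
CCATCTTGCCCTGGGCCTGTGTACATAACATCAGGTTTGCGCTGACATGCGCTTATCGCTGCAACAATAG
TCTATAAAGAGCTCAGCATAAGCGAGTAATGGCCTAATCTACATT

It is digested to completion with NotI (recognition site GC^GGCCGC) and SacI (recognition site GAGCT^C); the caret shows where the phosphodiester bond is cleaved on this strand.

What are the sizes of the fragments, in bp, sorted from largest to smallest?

122, 32, 26, 5 bp

The NotI site (GCGGCCGC) starts at position 30.
NotI cuts after base 2 of each site, so after position 31.
SacI sites (GAGCTC) start at positions 1, 149.
SacI cuts after base 5 of each site (before the last base), so after positions 5, 153.
Combined cut positions: 5, 31, 153.
Linear molecule, 3 cuts → 4 fragments:
  1–5 → 5 bp
  6–31 → 26 bp
  32–153 → 122 bp
  154–185 → 32 bp
Sorted largest to smallest: 122, 32, 26, 5 bp.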